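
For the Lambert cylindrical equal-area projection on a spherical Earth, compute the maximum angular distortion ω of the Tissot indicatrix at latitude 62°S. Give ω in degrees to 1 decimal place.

79.4°

The Lambert cylindrical equal-area projection is the cylindrical equal-area projection with its standard parallel at the equator (φ₀ = 0). A cylindrical equal-area projection with standard parallel φ₀ has meridian scale h = cos φ / cos φ₀ and parallel scale k = cos φ₀ / cos φ (so areas are preserved, h·k = 1).
At 62°: h = 0.4695, k = 2.130; principal scales a = 2.130, b = 0.4695.
sin(ω/2) = (a − b)/(a + b) = 1.661/2.600 = 0.6388, so ω = 2 arcsin(0.6388) ≈ 79.4°.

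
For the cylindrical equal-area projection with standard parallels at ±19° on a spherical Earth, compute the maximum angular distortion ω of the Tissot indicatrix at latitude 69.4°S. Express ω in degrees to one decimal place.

98.4°

Cylindrical equal-area (φ₀ = 19°): h = cos φ / cos 19° along meridians, k = cos 19° / cos φ along parallels; h·k = 1.
At 69.4°: h = 0.3721, k = 2.687; principal scales a = 2.687, b = 0.3721.
sin(ω/2) = (a − b)/(a + b) = 2.315/3.059 = 0.7567, so ω = 2 arcsin(0.7567) ≈ 98.4°.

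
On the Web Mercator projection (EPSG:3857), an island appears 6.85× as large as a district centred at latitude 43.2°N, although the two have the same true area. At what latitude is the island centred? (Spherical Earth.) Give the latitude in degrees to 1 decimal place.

On Mercator, (apparent₁)/(apparent₂) = sec²φ₁ / sec²φ₂ when true areas are equal.
cos²φ₂ / cos²φ₁ = 6.85  ⇒  cos φ₁ = cos 43.2° / √6.85 = 0.7290/2.617 = 0.2785.
φ₁ = arccos(0.2785) ≈ 73.8°.

73.8°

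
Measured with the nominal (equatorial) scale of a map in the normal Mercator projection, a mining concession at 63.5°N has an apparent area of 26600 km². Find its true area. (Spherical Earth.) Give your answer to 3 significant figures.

5300 km²

Mercator is conformal, so the point scale is isotropic: h = k = sec φ = 1/cos φ.
Areal scale = k² = sec²φ = 1/cos²(63.5°) = 1/0.4462² = 5.023.
True area = apparent / (areal scale) = 26600 / 5.023 ≈ 5300 km².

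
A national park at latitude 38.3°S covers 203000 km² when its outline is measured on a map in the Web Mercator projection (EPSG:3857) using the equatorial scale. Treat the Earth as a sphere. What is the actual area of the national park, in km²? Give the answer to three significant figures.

125000 km²

For Mercator, h = k = sec φ (a conformal cylindrical projection has a single point scale, 1/cos φ).
Areal scale = k² = sec²φ = 1/cos²(38.3°) = 1/0.7848² = 1.624.
True area = apparent / (areal scale) = 203000 / 1.624 ≈ 125000 km².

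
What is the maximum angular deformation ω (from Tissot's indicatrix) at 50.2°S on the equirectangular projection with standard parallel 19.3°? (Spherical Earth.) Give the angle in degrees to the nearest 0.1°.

22.1°

The equidistant cylindrical projection with φ₀ = 19.3° has h = 1 (meridians true) and k = cos φ₀ / cos φ along parallels.
At 50.2°: h = 1.000, k = 1.474; principal scales a = 1.474, b = 1.000.
sin(ω/2) = (a − b)/(a + b) = 0.4744/2.474 = 0.1917, so ω = 2 arcsin(0.1917) ≈ 22.1°.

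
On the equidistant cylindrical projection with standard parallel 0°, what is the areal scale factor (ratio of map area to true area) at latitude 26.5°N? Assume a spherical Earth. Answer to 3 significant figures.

For the equirectangular projection with φ₀ = 0 (plate carrée), h = 1 along meridians and k = sec φ along parallels.
Areal scale = h·k = 1 × sec φ; at 26.5°, h = 1.000, k = 1.117, so h·k = 1.117.

1.12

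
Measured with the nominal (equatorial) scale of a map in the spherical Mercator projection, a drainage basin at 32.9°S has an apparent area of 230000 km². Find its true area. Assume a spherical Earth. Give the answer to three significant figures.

162000 km²

Mercator is conformal, so the point scale is isotropic: h = k = sec φ = 1/cos φ.
Areal scale = k² = sec²φ = 1/cos²(32.9°) = 1/0.8396² = 1.419.
True area = apparent / (areal scale) = 230000 / 1.419 ≈ 162000 km².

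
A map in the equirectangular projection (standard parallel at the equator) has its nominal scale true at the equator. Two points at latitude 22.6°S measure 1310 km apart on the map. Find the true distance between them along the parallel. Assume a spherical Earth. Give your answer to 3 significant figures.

In the plate carrée (x = Rλ, y = Rφ), meridians are true-scale (h = 1) and parallels are stretched by k = sec φ.
Along the parallel at 22.6°, map distances are exaggerated by k = sec 22.6° = 1.083.
True distance = 1310 / 1.083 = 1310 × cos 22.6° ≈ 1210 km.

1210 km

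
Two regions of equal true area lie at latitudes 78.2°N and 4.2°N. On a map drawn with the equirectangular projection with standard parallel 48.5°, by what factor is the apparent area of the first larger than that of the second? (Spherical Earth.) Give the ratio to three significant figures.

4.88

With standard parallel φ₀ = 48.5°, the equirectangular projection gives x = Rλ cos φ₀, y = Rφ, so h = 1 and k = cos 48.5° / cos φ.
Areal scale at 78.2°: h·k = 1.000 × 3.240 = 3.240.
Areal scale at 4.2°: h·k = 1.000 × 0.6644 = 0.6644.
Ratio = 3.240/0.6644 ≈ 4.88.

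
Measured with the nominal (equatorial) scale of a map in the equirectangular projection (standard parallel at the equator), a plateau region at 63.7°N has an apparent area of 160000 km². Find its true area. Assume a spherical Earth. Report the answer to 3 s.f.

70900 km²

Plate carrée maps x = Rλ, y = Rφ. The meridian scale is h = 1 and the parallel scale is k = 1/cos φ = sec φ.
Areal scale = h·k = 1 × sec φ; at 63.7°, h = 1.000, k = 2.257, so h·k = 2.257.
True area = apparent / (areal scale) = 160000 / 2.257 ≈ 70900 km².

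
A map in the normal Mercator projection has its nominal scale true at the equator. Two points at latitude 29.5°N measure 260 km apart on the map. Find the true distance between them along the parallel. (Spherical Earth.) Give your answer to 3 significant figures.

226 km

Mercator is conformal, so the point scale is isotropic: h = k = sec φ = 1/cos φ.
Along the parallel at 29.5°, map distances are exaggerated by k = sec 29.5° = 1.149.
True distance = 260 / 1.149 = 260 × cos 29.5° ≈ 226 km.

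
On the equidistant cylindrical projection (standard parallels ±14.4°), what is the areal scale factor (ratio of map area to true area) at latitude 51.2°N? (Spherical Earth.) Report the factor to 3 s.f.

1.55

In the equirectangular projection with standard parallel φ₀ = 14.4° (x = Rλ cos φ₀, y = Rφ), meridians are true-scale (h = 1) and the parallel scale is k = cos φ₀ / cos φ.
Areal scale = h·k = 1 × cos φ₀ / cos φ; at 51.2°, h = 1.000, k = 1.546, so h·k = 1.546.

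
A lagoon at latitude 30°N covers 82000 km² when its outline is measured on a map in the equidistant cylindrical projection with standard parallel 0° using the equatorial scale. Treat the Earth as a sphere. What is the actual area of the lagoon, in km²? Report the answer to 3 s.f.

71000 km²

Plate carrée maps x = Rλ, y = Rφ. The meridian scale is h = 1 and the parallel scale is k = 1/cos φ = sec φ.
Areal scale = h·k = 1 × sec φ; at 30°, h = 1.000, k = 1.155, so h·k = 1.155.
True area = apparent / (areal scale) = 82000 / 1.155 ≈ 71000 km².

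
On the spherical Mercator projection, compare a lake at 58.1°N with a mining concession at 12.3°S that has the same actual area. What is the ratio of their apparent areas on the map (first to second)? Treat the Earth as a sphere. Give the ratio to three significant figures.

Mercator areal scale is sec²φ.
At 58.1°: sec²(58.1°) = 1/0.5284² = 3.581.
At 12.3°: sec²(12.3°) = 1/0.9770² = 1.048.
Ratio = 3.581/1.048 = cos²(12.3°)/cos²(58.1°) ≈ 3.42.

3.42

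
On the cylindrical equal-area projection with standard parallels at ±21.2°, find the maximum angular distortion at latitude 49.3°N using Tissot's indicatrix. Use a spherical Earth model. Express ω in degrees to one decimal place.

For cylindrical equal-area with standard parallel φ₀, h = cos φ / cos φ₀ and k = cos φ₀ / cos φ, so h·k = 1.
At 49.3°: h = 0.6994, k = 1.430; principal scales a = 1.430, b = 0.6994.
sin(ω/2) = (a − b)/(a + b) = 0.7303/2.129 = 0.3430, so ω = 2 arcsin(0.3430) ≈ 40.1°.

40.1°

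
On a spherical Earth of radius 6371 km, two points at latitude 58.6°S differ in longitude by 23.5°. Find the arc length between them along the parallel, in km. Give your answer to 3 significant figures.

Arc length along a parallel = R cos φ · Δλ (with Δλ in radians).
= 6371 × cos 58.6° × (23.5° × π/180) = 6371 × 0.5210 × 0.4102 ≈ 1360 km.

1360 km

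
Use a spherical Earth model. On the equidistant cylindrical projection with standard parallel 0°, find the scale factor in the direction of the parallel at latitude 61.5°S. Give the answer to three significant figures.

In the plate carrée (x = Rλ, y = Rφ), meridians are true-scale (h = 1) and parallels are stretched by k = sec φ.
k = 1/cos 61.5° = 1/0.4772 = 2.096.

2.10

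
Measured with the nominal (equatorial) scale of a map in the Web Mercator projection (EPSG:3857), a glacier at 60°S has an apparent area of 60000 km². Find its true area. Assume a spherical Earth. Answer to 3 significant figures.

15000 km²

Mercator is conformal, so the point scale is isotropic: h = k = sec φ = 1/cos φ.
Areal scale = k² = sec²φ = 1/cos²(60°) = 1/0.5000² = 4.000.
True area = apparent / (areal scale) = 60000 / 4.000 ≈ 15000 km².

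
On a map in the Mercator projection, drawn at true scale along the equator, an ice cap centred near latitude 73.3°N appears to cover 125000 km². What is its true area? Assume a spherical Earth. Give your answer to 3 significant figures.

10300 km²

For Mercator, h = k = sec φ (a conformal cylindrical projection has a single point scale, 1/cos φ).
Areal scale = k² = sec²φ = 1/cos²(73.3°) = 1/0.2874² = 12.11.
True area = apparent / (areal scale) = 125000 / 12.11 ≈ 10300 km².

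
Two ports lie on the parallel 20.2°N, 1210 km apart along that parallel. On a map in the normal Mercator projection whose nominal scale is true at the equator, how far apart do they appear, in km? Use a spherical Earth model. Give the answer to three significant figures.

Mercator is conformal, so the point scale is isotropic: h = k = sec φ = 1/cos φ.
Along the parallel, k = sec 20.2° = 1/0.9385 = 1.066.
Map distance = 1210 × 1.066 ≈ 1290 km.

1290 km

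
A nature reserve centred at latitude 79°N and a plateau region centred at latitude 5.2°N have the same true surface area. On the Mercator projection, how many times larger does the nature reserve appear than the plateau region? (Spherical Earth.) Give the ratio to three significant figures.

27.2

Mercator is conformal with k = sec φ, so areal scale = k² = sec²φ.
At 79°: sec²(79°) = 1/0.1908² = 27.47.
At 5.2°: sec²(5.2°) = 1/0.9959² = 1.008.
Ratio = 27.47/1.008 = cos²(5.2°)/cos²(79°) ≈ 27.2.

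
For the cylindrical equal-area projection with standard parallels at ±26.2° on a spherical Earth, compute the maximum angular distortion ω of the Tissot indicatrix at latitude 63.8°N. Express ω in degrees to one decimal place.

A cylindrical equal-area projection with standard parallel φ₀ has meridian scale h = cos φ / cos φ₀ and parallel scale k = cos φ₀ / cos φ (so areas are preserved, h·k = 1).
At 63.8°: h = 0.4921, k = 2.032; principal scales a = 2.032, b = 0.4921.
sin(ω/2) = (a − b)/(a + b) = 1.540/2.524 = 0.6101, so ω = 2 arcsin(0.6101) ≈ 75.2°.

75.2°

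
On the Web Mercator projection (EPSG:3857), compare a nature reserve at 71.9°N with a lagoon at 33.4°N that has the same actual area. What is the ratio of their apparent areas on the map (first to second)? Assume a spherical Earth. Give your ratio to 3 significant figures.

7.22

Mercator areal scale is sec²φ.
At 71.9°: sec²(71.9°) = 1/0.3107² = 10.36.
At 33.4°: sec²(33.4°) = 1/0.8348² = 1.435.
Ratio = 10.36/1.435 = cos²(33.4°)/cos²(71.9°) ≈ 7.22.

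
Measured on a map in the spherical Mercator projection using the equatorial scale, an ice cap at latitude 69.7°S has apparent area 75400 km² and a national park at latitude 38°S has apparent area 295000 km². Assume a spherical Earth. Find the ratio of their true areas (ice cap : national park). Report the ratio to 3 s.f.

Mercator's areal exaggeration is sec²φ; hence true area = (apparent area) · cos²φ.
True area of ice cap: 75400 × cos²(69.7°) = 75400 × 0.1204 = 9075 km².
True area of national park: 295000 × cos²(38°) = 295000 × 0.6210 = 183200 km².
Ratio = 9075 / 183200 ≈ 0.0495.

0.0495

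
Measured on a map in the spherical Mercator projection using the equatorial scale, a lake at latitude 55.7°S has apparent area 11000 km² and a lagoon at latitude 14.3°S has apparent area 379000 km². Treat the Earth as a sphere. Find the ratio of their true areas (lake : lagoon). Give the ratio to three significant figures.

On Mercator the areal scale is sec²φ, so true area = apparent × cos²φ.
True area of lake: 11000 × cos²(55.7°) = 11000 × 0.3176 = 3493 km².
True area of lagoon: 379000 × cos²(14.3°) = 379000 × 0.9390 = 355900 km².
Ratio = 3493 / 355900 ≈ 0.00982.

0.00982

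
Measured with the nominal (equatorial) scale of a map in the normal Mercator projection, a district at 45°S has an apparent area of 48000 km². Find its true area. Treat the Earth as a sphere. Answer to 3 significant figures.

24000 km²

The Mercator projection is conformal; its linear scale factor is the same in every direction and equals sec φ = 1/cos φ.
Areal scale = k² = sec²φ = 1/cos²(45°) = 1/0.7071² = 2.000.
True area = apparent / (areal scale) = 48000 / 2.000 ≈ 24000 km².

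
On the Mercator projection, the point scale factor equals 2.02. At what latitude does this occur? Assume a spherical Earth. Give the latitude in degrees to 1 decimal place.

Mercator scale is k = sec φ = 1/cos φ.
1/cos φ = 2.02  ⇒  cos φ = 0.4950  ⇒  φ = arccos(0.4950) ≈ 60.3°.

60.3°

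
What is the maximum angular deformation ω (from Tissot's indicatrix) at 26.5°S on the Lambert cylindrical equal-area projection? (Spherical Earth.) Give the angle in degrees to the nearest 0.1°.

The Lambert cylindrical equal-area projection is the cylindrical equal-area projection with its standard parallel at the equator (φ₀ = 0). A cylindrical equal-area projection with standard parallel φ₀ has meridian scale h = cos φ / cos φ₀ and parallel scale k = cos φ₀ / cos φ (so areas are preserved, h·k = 1).
At 26.5°: h = 0.8949, k = 1.117; principal scales a = 1.117, b = 0.8949.
sin(ω/2) = (a − b)/(a + b) = 0.2225/2.012 = 0.1106, so ω = 2 arcsin(0.1106) ≈ 12.7°.

12.7°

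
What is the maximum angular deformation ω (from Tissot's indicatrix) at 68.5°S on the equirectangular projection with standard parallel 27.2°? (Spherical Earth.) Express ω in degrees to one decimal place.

49.2°

The equidistant cylindrical projection with φ₀ = 27.2° has h = 1 (meridians true) and k = cos φ₀ / cos φ along parallels.
At 68.5°: h = 1.000, k = 2.427; principal scales a = 2.427, b = 1.000.
sin(ω/2) = (a − b)/(a + b) = 1.427/3.427 = 0.4164, so ω = 2 arcsin(0.4164) ≈ 49.2°.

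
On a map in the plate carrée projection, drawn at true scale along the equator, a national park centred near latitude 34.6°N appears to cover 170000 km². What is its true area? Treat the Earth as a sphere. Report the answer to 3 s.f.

Plate carrée maps x = Rλ, y = Rφ. The meridian scale is h = 1 and the parallel scale is k = 1/cos φ = sec φ.
Areal scale = h·k = 1 × sec φ; at 34.6°, h = 1.000, k = 1.215, so h·k = 1.215.
True area = apparent / (areal scale) = 170000 / 1.215 ≈ 140000 km².

140000 km²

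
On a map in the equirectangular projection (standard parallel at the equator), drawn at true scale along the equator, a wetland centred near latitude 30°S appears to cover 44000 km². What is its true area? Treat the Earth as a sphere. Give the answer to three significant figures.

Plate carrée maps x = Rλ, y = Rφ. The meridian scale is h = 1 and the parallel scale is k = 1/cos φ = sec φ.
Areal scale = h·k = 1 × sec φ; at 30°, h = 1.000, k = 1.155, so h·k = 1.155.
True area = apparent / (areal scale) = 44000 / 1.155 ≈ 38100 km².

38100 km²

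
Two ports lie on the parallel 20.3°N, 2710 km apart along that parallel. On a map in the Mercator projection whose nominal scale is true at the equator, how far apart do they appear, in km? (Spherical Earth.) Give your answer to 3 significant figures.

The Mercator projection is conformal; its linear scale factor is the same in every direction and equals sec φ = 1/cos φ.
Along the parallel, k = sec 20.3° = 1/0.9379 = 1.066.
Map distance = 2710 × 1.066 ≈ 2890 km.

2890 km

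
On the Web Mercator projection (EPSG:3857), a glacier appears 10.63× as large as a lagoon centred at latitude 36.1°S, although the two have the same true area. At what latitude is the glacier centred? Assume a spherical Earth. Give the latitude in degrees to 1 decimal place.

Mercator areal scale is sec²φ, so apparent-area ratio = sec²φ₁ / sec²φ₂ = cos²φ₂ / cos²φ₁.
cos²φ₂ / cos²φ₁ = 10.63  ⇒  cos φ₁ = cos 36.1° / √10.63 = 0.8080/3.260 = 0.2478.
φ₁ = arccos(0.2478) ≈ 75.7°.

75.7°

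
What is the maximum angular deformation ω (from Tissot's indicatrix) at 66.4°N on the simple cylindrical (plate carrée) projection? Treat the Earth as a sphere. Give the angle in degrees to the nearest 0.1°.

50.7°

For the equirectangular projection with φ₀ = 0 (plate carrée), h = 1 along meridians and k = sec φ along parallels.
At 66.4°: h = 1.000, k = 2.498; principal scales a = 2.498, b = 1.000.
sin(ω/2) = (a − b)/(a + b) = 1.498/3.498 = 0.4282, so ω = 2 arcsin(0.4282) ≈ 50.7°.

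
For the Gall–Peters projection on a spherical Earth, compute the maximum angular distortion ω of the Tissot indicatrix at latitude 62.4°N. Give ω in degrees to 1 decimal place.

Gall–Peters is a cylindrical equal-area projection with standard parallels at ±45°. For cylindrical equal-area with standard parallel φ₀, h = cos φ / cos φ₀ and k = cos φ₀ / cos φ, so h·k = 1.
At 62.4°: h = 0.6552, k = 1.526; principal scales a = 1.526, b = 0.6552.
sin(ω/2) = (a − b)/(a + b) = 0.8711/2.181 = 0.3993, so ω = 2 arcsin(0.3993) ≈ 47.1°.

47.1°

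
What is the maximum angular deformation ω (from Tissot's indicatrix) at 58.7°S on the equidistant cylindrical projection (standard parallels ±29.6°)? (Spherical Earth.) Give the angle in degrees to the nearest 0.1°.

The equidistant cylindrical projection with φ₀ = 29.6° has h = 1 (meridians true) and k = cos φ₀ / cos φ along parallels.
At 58.7°: h = 1.000, k = 1.674; principal scales a = 1.674, b = 1.000.
sin(ω/2) = (a − b)/(a + b) = 0.6737/2.674 = 0.2520, so ω = 2 arcsin(0.2520) ≈ 29.2°.

29.2°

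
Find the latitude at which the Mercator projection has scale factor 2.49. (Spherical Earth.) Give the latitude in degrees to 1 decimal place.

66.3°

Mercator scale is k = sec φ = 1/cos φ.
1/cos φ = 2.49  ⇒  cos φ = 0.4016  ⇒  φ = arccos(0.4016) ≈ 66.3°.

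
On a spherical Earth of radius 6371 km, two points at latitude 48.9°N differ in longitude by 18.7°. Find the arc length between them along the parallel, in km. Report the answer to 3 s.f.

1370 km

Arc length along a parallel = R cos φ · Δλ (with Δλ in radians).
= 6371 × cos 48.9° × (18.7° × π/180) = 6371 × 0.6574 × 0.3264 ≈ 1370 km.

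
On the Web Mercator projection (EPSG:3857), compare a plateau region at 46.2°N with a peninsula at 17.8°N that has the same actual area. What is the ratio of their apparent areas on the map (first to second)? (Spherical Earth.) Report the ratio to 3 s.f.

Mercator areal scale is sec²φ.
At 46.2°: sec²(46.2°) = 1/0.6921² = 2.087.
At 17.8°: sec²(17.8°) = 1/0.9521² = 1.103.
Ratio = 2.087/1.103 = cos²(17.8°)/cos²(46.2°) ≈ 1.89.

1.89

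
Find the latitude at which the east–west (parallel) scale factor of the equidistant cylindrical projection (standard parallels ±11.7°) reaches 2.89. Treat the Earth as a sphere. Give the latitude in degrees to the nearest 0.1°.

The equidistant cylindrical projection with φ₀ = 11.7° has h = 1 (meridians true) and k = cos φ₀ / cos φ along parallels.
k = cos φ₀ / cos φ = 2.89  ⇒  cos φ = cos 11.7° / 2.89 = 0.3388.
φ = arccos(0.3388) ≈ 70.2°.

70.2°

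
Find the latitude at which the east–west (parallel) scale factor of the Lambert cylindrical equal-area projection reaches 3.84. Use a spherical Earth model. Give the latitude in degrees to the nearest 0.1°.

74.9°

The Lambert cylindrical equal-area projection is the cylindrical equal-area projection with its standard parallel at the equator (φ₀ = 0). A cylindrical equal-area projection with standard parallel φ₀ has meridian scale h = cos φ / cos φ₀ and parallel scale k = cos φ₀ / cos φ (so areas are preserved, h·k = 1).
k = cos φ₀ / cos φ = 3.84  ⇒  cos φ = cos 0° / 3.84 = 0.2604.
φ = arccos(0.2604) ≈ 74.9°.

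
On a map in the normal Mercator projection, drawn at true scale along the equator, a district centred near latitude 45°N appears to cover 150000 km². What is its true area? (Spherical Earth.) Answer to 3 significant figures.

75000 km²

Mercator is conformal, so the point scale is isotropic: h = k = sec φ = 1/cos φ.
Areal scale = k² = sec²φ = 1/cos²(45°) = 1/0.7071² = 2.000.
True area = apparent / (areal scale) = 150000 / 2.000 ≈ 75000 km².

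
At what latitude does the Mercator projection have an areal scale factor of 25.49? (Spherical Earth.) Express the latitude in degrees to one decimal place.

Mercator areal scale is sec²φ.
sec²φ = 25.49  ⇒  cos²φ = 0.03923  ⇒  cos φ = 0.1981.
φ = arccos(0.1981) ≈ 78.6°.

78.6°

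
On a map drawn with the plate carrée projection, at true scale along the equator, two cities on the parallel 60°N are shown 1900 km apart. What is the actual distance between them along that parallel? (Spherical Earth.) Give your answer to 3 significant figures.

950 km

Plate carrée maps x = Rλ, y = Rφ. The meridian scale is h = 1 and the parallel scale is k = 1/cos φ = sec φ.
Along the parallel at 60°, map distances are exaggerated by k = sec 60° = 2.000.
True distance = 1900 / 2.000 = 1900 × cos 60° ≈ 950 km.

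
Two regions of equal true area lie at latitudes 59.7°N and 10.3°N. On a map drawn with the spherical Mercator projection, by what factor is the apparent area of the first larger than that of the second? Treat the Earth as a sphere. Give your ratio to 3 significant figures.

3.80

On Mercator, area is exaggerated by sec²φ = 1/cos²φ.
At 59.7°: sec²(59.7°) = 1/0.5045² = 3.929.
At 10.3°: sec²(10.3°) = 1/0.9839² = 1.033.
Ratio = 3.929/1.033 = cos²(10.3°)/cos²(59.7°) ≈ 3.80.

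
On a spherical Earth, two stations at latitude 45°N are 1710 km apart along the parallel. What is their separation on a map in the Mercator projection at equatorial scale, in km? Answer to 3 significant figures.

2420 km

The Mercator projection is conformal; its linear scale factor is the same in every direction and equals sec φ = 1/cos φ.
Along the parallel, k = sec 45° = 1/0.7071 = 1.414.
Map distance = 1710 × 1.414 ≈ 2420 km.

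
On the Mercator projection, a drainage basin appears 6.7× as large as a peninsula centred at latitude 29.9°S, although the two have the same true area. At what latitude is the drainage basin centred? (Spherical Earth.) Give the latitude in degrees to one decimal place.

For equal true areas on Mercator, apparent areas scale as sec²φ, so the ratio is cos²φ₂ / cos²φ₁.
cos²φ₂ / cos²φ₁ = 6.7  ⇒  cos φ₁ = cos 29.9° / √6.7 = 0.8669/2.588 = 0.3349.
φ₁ = arccos(0.3349) ≈ 70.4°.

70.4°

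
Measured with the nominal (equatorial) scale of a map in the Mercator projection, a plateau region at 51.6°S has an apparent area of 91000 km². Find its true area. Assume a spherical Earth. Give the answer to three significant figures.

35100 km²

Mercator is conformal, so the point scale is isotropic: h = k = sec φ = 1/cos φ.
Areal scale = k² = sec²φ = 1/cos²(51.6°) = 1/0.6211² = 2.592.
True area = apparent / (areal scale) = 91000 / 2.592 ≈ 35100 km².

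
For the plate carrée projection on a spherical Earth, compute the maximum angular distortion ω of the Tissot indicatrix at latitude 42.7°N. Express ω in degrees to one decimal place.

Plate carrée maps x = Rλ, y = Rφ. The meridian scale is h = 1 and the parallel scale is k = 1/cos φ = sec φ.
At 42.7°: h = 1.000, k = 1.361; principal scales a = 1.361, b = 1.000.
sin(ω/2) = (a − b)/(a + b) = 0.3607/2.361 = 0.1528, so ω = 2 arcsin(0.1528) ≈ 17.6°.

17.6°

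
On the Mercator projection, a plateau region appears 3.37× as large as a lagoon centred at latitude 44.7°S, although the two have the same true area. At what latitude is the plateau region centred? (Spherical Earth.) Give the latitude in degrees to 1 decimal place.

On Mercator, (apparent₁)/(apparent₂) = sec²φ₁ / sec²φ₂ when true areas are equal.
cos²φ₂ / cos²φ₁ = 3.37  ⇒  cos φ₁ = cos 44.7° / √3.37 = 0.7108/1.836 = 0.3872.
φ₁ = arccos(0.3872) ≈ 67.2°.

67.2°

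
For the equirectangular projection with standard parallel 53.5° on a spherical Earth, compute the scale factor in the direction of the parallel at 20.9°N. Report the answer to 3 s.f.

0.637

In the equirectangular projection with standard parallel φ₀ = 53.5° (x = Rλ cos φ₀, y = Rφ), meridians are true-scale (h = 1) and the parallel scale is k = cos φ₀ / cos φ.
k = cos 53.5° / cos 20.9° = 0.5948/0.9342 = 0.6367.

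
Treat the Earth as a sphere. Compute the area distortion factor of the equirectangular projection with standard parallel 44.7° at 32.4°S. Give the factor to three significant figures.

The equidistant cylindrical projection with φ₀ = 44.7° has h = 1 (meridians true) and k = cos φ₀ / cos φ along parallels.
Areal scale = h·k = 1 × cos φ₀ / cos φ; at 32.4°, h = 1.000, k = 0.8419, so h·k = 0.8419.

0.842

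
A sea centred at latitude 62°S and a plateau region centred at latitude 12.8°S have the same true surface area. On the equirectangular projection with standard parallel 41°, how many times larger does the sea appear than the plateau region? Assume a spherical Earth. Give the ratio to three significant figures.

2.08

In the equirectangular projection with standard parallel φ₀ = 41° (x = Rλ cos φ₀, y = Rφ), meridians are true-scale (h = 1) and the parallel scale is k = cos φ₀ / cos φ.
Areal scale at 62°: h·k = 1.000 × 1.608 = 1.608.
Areal scale at 12.8°: h·k = 1.000 × 0.7739 = 0.7739.
Ratio = 1.608/0.7739 ≈ 2.08.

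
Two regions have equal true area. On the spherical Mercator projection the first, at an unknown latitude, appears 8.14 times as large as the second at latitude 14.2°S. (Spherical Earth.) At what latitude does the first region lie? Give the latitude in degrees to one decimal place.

For equal true areas on Mercator, apparent areas scale as sec²φ, so the ratio is cos²φ₂ / cos²φ₁.
cos²φ₂ / cos²φ₁ = 8.14  ⇒  cos φ₁ = cos 14.2° / √8.14 = 0.9694/2.853 = 0.3398.
φ₁ = arccos(0.3398) ≈ 70.1°.

70.1°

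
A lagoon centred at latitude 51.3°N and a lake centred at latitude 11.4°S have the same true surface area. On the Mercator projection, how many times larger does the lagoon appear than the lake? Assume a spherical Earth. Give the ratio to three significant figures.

2.46

Mercator is conformal with k = sec φ, so areal scale = k² = sec²φ.
At 51.3°: sec²(51.3°) = 1/0.6252² = 2.558.
At 11.4°: sec²(11.4°) = 1/0.9803² = 1.041.
Ratio = 2.558/1.041 = cos²(11.4°)/cos²(51.3°) ≈ 2.46.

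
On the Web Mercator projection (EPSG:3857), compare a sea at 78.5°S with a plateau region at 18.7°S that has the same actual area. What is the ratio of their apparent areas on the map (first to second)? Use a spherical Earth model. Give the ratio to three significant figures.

22.6

On Mercator, area is exaggerated by sec²φ = 1/cos²φ.
At 78.5°: sec²(78.5°) = 1/0.1994² = 25.16.
At 18.7°: sec²(18.7°) = 1/0.9472² = 1.115.
Ratio = 25.16/1.115 = cos²(18.7°)/cos²(78.5°) ≈ 22.6.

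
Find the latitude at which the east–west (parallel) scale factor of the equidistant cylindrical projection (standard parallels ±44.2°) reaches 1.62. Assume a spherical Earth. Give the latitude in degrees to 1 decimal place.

With standard parallel φ₀ = 44.2°, the equirectangular projection gives x = Rλ cos φ₀, y = Rφ, so h = 1 and k = cos 44.2° / cos φ.
k = cos φ₀ / cos φ = 1.62  ⇒  cos φ = cos 44.2° / 1.62 = 0.4425.
φ = arccos(0.4425) ≈ 63.7°.

63.7°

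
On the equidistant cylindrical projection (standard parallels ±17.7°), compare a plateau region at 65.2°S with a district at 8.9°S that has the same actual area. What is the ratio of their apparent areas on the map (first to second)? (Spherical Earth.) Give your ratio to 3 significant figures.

The equidistant cylindrical projection with φ₀ = 17.7° has h = 1 (meridians true) and k = cos φ₀ / cos φ along parallels.
Areal scale at 65.2°: h·k = 1.000 × 2.271 = 2.271.
Areal scale at 8.9°: h·k = 1.000 × 0.9643 = 0.9643.
Ratio = 2.271/0.9643 ≈ 2.36.

2.36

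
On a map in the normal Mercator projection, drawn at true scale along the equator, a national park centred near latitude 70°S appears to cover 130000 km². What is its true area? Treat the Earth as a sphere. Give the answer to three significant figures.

15200 km²

For Mercator, h = k = sec φ (a conformal cylindrical projection has a single point scale, 1/cos φ).
Areal scale = k² = sec²φ = 1/cos²(70°) = 1/0.3420² = 8.549.
True area = apparent / (areal scale) = 130000 / 8.549 ≈ 15200 km².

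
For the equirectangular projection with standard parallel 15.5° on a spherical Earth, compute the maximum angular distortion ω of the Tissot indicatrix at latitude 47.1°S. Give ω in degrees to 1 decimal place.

19.8°

The equidistant cylindrical projection with φ₀ = 15.5° has h = 1 (meridians true) and k = cos φ₀ / cos φ along parallels.
At 47.1°: h = 1.000, k = 1.416; principal scales a = 1.416, b = 1.000.
sin(ω/2) = (a − b)/(a + b) = 0.4156/2.416 = 0.1720, so ω = 2 arcsin(0.1720) ≈ 19.8°.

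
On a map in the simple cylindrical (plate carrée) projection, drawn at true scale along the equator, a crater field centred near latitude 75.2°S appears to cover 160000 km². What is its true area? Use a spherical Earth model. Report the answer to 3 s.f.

For the equirectangular projection with φ₀ = 0 (plate carrée), h = 1 along meridians and k = sec φ along parallels.
Areal scale = h·k = 1 × sec φ; at 75.2°, h = 1.000, k = 3.915, so h·k = 3.915.
True area = apparent / (areal scale) = 160000 / 3.915 ≈ 40900 km².

40900 km²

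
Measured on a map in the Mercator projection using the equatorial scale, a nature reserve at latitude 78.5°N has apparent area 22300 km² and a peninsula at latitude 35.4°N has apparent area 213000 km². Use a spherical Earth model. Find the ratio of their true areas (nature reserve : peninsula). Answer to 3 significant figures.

0.00626

Since Mercator area scale is 1/cos²φ, the true area equals the apparent area multiplied by cos²φ.
True area of nature reserve: 22300 × cos²(78.5°) = 22300 × 0.03975 = 886.4 km².
True area of peninsula: 213000 × cos²(35.4°) = 213000 × 0.6644 = 141500 km².
Ratio = 886.4 / 141500 ≈ 0.00626.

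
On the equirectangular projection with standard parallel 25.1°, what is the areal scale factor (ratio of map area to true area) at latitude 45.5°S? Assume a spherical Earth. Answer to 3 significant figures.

1.29

The equidistant cylindrical projection with φ₀ = 25.1° has h = 1 (meridians true) and k = cos φ₀ / cos φ along parallels.
Areal scale = h·k = 1 × cos φ₀ / cos φ; at 45.5°, h = 1.000, k = 1.292, so h·k = 1.292.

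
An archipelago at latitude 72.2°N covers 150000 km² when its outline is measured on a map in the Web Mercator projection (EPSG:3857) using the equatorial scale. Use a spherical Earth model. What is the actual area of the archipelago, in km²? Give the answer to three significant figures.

14000 km²

For Mercator, h = k = sec φ (a conformal cylindrical projection has a single point scale, 1/cos φ).
Areal scale = k² = sec²φ = 1/cos²(72.2°) = 1/0.3057² = 10.70.
True area = apparent / (areal scale) = 150000 / 10.70 ≈ 14000 km².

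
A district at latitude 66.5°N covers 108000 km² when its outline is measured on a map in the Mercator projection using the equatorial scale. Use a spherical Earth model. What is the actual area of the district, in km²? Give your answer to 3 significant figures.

17200 km²

The Mercator projection is conformal; its linear scale factor is the same in every direction and equals sec φ = 1/cos φ.
Areal scale = k² = sec²φ = 1/cos²(66.5°) = 1/0.3987² = 6.289.
True area = apparent / (areal scale) = 108000 / 6.289 ≈ 17200 km².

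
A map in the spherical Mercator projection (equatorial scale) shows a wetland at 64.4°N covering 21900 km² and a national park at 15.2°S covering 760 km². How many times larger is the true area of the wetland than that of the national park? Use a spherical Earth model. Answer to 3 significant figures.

5.78

On Mercator the areal scale is sec²φ, so true area = apparent × cos²φ.
True area of wetland: 21900 × cos²(64.4°) = 21900 × 0.1867 = 4089 km².
True area of national park: 760 × cos²(15.2°) = 760 × 0.9313 = 707.8 km².
Ratio = 4089 / 707.8 ≈ 5.78.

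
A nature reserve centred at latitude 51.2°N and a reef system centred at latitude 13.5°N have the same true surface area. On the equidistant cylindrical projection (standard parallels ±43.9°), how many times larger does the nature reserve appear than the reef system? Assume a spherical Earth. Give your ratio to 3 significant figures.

1.55

The equidistant cylindrical projection with φ₀ = 43.9° has h = 1 (meridians true) and k = cos φ₀ / cos φ along parallels.
Areal scale at 51.2°: h·k = 1.000 × 1.150 = 1.150.
Areal scale at 13.5°: h·k = 1.000 × 0.7410 = 0.7410.
Ratio = 1.150/0.7410 ≈ 1.55.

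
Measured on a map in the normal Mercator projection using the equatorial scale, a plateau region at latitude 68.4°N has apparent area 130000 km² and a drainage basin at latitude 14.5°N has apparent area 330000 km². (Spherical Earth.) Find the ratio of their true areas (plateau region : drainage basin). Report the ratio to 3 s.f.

Mercator's areal exaggeration is sec²φ; hence true area = (apparent area) · cos²φ.
True area of plateau region: 130000 × cos²(68.4°) = 130000 × 0.1355 = 17620 km².
True area of drainage basin: 330000 × cos²(14.5°) = 330000 × 0.9373 = 309300 km².
Ratio = 17620 / 309300 ≈ 0.0570.

0.0570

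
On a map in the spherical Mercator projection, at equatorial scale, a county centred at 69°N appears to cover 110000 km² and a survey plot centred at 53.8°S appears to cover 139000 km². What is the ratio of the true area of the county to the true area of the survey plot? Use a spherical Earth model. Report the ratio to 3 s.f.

On Mercator the areal scale is sec²φ, so true area = apparent × cos²φ.
True area of county: 110000 × cos²(69°) = 110000 × 0.1284 = 14130 km².
True area of survey plot: 139000 × cos²(53.8°) = 139000 × 0.3488 = 48490 km².
Ratio = 14130 / 48490 ≈ 0.291.

0.291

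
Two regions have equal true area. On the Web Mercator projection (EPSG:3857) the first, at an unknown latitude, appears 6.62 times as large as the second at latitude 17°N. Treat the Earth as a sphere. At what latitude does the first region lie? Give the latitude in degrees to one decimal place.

68.2°

On Mercator, (apparent₁)/(apparent₂) = sec²φ₁ / sec²φ₂ when true areas are equal.
cos²φ₂ / cos²φ₁ = 6.62  ⇒  cos φ₁ = cos 17° / √6.62 = 0.9563/2.573 = 0.3717.
φ₁ = arccos(0.3717) ≈ 68.2°.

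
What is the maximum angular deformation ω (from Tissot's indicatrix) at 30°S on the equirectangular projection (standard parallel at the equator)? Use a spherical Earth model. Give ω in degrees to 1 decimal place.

8.2°

In the plate carrée (x = Rλ, y = Rφ), meridians are true-scale (h = 1) and parallels are stretched by k = sec φ.
At 30°: h = 1.000, k = 1.155; principal scales a = 1.155, b = 1.000.
sin(ω/2) = (a − b)/(a + b) = 0.1547/2.155 = 0.07180, so ω = 2 arcsin(0.07180) ≈ 8.2°.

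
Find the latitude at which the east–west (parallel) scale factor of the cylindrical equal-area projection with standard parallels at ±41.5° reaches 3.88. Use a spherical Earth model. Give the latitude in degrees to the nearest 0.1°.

Cylindrical equal-area (φ₀ = 41.5°): h = cos φ / cos 41.5° along meridians, k = cos 41.5° / cos φ along parallels; h·k = 1.
k = cos φ₀ / cos φ = 3.88  ⇒  cos φ = cos 41.5° / 3.88 = 0.1930.
φ = arccos(0.1930) ≈ 78.9°.

78.9°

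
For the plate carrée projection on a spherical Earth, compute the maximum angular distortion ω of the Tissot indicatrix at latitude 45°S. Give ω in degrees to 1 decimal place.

For the equirectangular projection with φ₀ = 0 (plate carrée), h = 1 along meridians and k = sec φ along parallels.
At 45°: h = 1.000, k = 1.414; principal scales a = 1.414, b = 1.000.
sin(ω/2) = (a − b)/(a + b) = 0.4142/2.414 = 0.1716, so ω = 2 arcsin(0.1716) ≈ 19.8°.

19.8°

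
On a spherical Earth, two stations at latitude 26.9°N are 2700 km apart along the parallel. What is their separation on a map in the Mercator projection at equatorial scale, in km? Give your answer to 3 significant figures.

3030 km

For Mercator, h = k = sec φ (a conformal cylindrical projection has a single point scale, 1/cos φ).
Along the parallel, k = sec 26.9° = 1/0.8918 = 1.121.
Map distance = 2700 × 1.121 ≈ 3030 km.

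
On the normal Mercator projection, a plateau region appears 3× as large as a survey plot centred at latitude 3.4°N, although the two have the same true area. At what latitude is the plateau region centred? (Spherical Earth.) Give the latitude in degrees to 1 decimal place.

54.8°

For equal true areas on Mercator, apparent areas scale as sec²φ, so the ratio is cos²φ₂ / cos²φ₁.
cos²φ₂ / cos²φ₁ = 3  ⇒  cos φ₁ = cos 3.4° / √3 = 0.9982/1.732 = 0.5763.
φ₁ = arccos(0.5763) ≈ 54.8°.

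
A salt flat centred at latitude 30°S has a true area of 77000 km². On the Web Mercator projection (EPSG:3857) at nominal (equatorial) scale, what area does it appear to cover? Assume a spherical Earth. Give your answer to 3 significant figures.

The Mercator projection is conformal; its linear scale factor is the same in every direction and equals sec φ = 1/cos φ.
Areal scale = k² = sec²φ = 1/cos²(30°) = 1/0.8660² = 1.333.
Apparent area = 77000 × 1.333 ≈ 103000 km².

103000 km²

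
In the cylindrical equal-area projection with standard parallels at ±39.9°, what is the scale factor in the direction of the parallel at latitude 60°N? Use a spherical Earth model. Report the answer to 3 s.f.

1.53

Cylindrical equal-area (φ₀ = 39.9°): h = cos φ / cos 39.9° along meridians, k = cos 39.9° / cos φ along parallels; h·k = 1.
k = cos 39.9° / cos 60° = 0.7672/0.5000 = 1.534.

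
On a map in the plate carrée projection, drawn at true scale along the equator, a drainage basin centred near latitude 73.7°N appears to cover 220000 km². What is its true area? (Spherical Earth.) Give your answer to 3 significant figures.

61700 km²

In the plate carrée (x = Rλ, y = Rφ), meridians are true-scale (h = 1) and parallels are stretched by k = sec φ.
Areal scale = h·k = 1 × sec φ; at 73.7°, h = 1.000, k = 3.563, so h·k = 3.563.
True area = apparent / (areal scale) = 220000 / 3.563 ≈ 61700 km².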